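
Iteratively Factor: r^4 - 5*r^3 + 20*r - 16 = (r - 4)*(r^3 - r^2 - 4*r + 4) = (r - 4)*(r - 1)*(r^2 - 4) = (r - 4)*(r - 2)*(r - 1)*(r + 2)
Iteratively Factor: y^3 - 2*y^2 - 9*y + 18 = (y - 3)*(y^2 + y - 6) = (y - 3)*(y + 3)*(y - 2)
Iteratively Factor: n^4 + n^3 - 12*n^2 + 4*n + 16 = (n - 2)*(n^3 + 3*n^2 - 6*n - 8) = (n - 2)^2*(n^2 + 5*n + 4) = (n - 2)^2*(n + 1)*(n + 4)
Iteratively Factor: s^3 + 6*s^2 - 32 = (s + 4)*(s^2 + 2*s - 8) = (s - 2)*(s + 4)*(s + 4)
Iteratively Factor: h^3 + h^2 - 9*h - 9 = (h - 3)*(h^2 + 4*h + 3) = (h - 3)*(h + 3)*(h + 1)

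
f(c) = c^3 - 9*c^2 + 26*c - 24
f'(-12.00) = 674.00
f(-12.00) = -3360.00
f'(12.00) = 242.00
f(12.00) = 720.00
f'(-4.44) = 165.06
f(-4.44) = -404.39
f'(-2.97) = 105.92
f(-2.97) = -206.81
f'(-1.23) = 52.68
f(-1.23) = -71.46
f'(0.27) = 21.36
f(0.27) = -17.62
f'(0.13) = 23.71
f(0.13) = -20.77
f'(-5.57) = 219.33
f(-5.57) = -620.85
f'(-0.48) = 35.33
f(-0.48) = -38.66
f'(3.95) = 1.71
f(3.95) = -0.09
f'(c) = 3*c^2 - 18*c + 26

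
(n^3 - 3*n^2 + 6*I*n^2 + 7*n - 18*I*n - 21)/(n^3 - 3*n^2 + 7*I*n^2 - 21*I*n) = (n - I)/n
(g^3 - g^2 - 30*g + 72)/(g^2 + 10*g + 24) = (g^2 - 7*g + 12)/(g + 4)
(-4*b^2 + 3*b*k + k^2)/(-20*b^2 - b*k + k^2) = (b - k)/(5*b - k)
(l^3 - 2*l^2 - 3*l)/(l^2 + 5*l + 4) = l*(l - 3)/(l + 4)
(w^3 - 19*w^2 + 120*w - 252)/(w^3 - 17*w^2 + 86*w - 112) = (w^2 - 12*w + 36)/(w^2 - 10*w + 16)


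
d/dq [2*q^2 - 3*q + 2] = 4*q - 3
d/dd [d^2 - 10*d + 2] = 2*d - 10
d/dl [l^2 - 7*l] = 2*l - 7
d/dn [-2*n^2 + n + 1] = 1 - 4*n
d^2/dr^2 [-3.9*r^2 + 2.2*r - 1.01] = -7.80000000000000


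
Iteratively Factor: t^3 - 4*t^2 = (t)*(t^2 - 4*t) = t*(t - 4)*(t)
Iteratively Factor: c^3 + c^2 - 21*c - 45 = (c + 3)*(c^2 - 2*c - 15) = (c - 5)*(c + 3)*(c + 3)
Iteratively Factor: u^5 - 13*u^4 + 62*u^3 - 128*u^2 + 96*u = (u - 2)*(u^4 - 11*u^3 + 40*u^2 - 48*u) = (u - 4)*(u - 2)*(u^3 - 7*u^2 + 12*u) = (u - 4)^2*(u - 2)*(u^2 - 3*u) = u*(u - 4)^2*(u - 2)*(u - 3)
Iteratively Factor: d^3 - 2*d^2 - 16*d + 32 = (d - 4)*(d^2 + 2*d - 8) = (d - 4)*(d + 4)*(d - 2)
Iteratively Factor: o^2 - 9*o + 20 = (o - 4)*(o - 5)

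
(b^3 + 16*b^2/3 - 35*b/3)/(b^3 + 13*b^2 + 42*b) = (b - 5/3)/(b + 6)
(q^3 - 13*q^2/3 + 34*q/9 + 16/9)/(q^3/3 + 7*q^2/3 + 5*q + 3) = (9*q^3 - 39*q^2 + 34*q + 16)/(3*(q^3 + 7*q^2 + 15*q + 9))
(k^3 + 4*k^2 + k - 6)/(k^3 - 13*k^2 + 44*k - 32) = (k^2 + 5*k + 6)/(k^2 - 12*k + 32)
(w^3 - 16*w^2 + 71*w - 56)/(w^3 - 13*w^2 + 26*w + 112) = (w - 1)/(w + 2)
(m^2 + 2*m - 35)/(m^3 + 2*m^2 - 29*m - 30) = (m + 7)/(m^2 + 7*m + 6)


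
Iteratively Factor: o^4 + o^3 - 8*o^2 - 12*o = (o + 2)*(o^3 - o^2 - 6*o) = (o + 2)^2*(o^2 - 3*o) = (o - 3)*(o + 2)^2*(o)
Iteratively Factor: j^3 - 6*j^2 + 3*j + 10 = (j - 5)*(j^2 - j - 2) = (j - 5)*(j - 2)*(j + 1)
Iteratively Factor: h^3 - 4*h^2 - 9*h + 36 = (h - 3)*(h^2 - h - 12) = (h - 4)*(h - 3)*(h + 3)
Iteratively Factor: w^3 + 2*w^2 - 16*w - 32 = (w + 2)*(w^2 - 16) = (w - 4)*(w + 2)*(w + 4)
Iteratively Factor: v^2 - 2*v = (v)*(v - 2)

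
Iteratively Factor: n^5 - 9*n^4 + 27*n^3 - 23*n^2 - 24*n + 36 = (n - 2)*(n^4 - 7*n^3 + 13*n^2 + 3*n - 18) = (n - 2)^2*(n^3 - 5*n^2 + 3*n + 9) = (n - 3)*(n - 2)^2*(n^2 - 2*n - 3) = (n - 3)*(n - 2)^2*(n + 1)*(n - 3)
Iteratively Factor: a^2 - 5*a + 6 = (a - 3)*(a - 2)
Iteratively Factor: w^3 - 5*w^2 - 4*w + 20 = (w - 5)*(w^2 - 4) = (w - 5)*(w - 2)*(w + 2)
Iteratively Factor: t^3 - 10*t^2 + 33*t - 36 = (t - 3)*(t^2 - 7*t + 12) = (t - 4)*(t - 3)*(t - 3)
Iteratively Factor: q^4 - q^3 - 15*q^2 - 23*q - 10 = (q - 5)*(q^3 + 4*q^2 + 5*q + 2) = (q - 5)*(q + 1)*(q^2 + 3*q + 2) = (q - 5)*(q + 1)*(q + 2)*(q + 1)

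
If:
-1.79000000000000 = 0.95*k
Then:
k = -1.88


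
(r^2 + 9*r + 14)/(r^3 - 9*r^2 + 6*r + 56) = (r + 7)/(r^2 - 11*r + 28)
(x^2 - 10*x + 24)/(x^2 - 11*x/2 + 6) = 2*(x - 6)/(2*x - 3)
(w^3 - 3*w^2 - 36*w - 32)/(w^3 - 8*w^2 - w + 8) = (w + 4)/(w - 1)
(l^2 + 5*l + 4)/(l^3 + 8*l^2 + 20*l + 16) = (l + 1)/(l^2 + 4*l + 4)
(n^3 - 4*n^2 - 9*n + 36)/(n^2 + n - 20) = (n^2 - 9)/(n + 5)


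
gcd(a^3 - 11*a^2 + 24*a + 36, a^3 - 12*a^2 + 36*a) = a^2 - 12*a + 36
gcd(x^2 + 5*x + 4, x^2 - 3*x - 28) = x + 4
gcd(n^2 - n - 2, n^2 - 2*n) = n - 2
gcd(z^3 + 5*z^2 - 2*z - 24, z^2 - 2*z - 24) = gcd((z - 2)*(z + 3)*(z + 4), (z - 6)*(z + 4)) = z + 4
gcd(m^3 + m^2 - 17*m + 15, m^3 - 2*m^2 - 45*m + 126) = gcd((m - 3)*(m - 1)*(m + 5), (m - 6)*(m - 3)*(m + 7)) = m - 3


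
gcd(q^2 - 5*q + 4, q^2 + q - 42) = 1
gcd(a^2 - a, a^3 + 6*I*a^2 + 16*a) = a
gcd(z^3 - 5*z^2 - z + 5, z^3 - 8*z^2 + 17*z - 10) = z^2 - 6*z + 5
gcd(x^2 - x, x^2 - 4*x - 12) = 1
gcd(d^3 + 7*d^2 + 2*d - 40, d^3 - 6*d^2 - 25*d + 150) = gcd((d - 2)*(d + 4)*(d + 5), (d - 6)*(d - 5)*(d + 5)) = d + 5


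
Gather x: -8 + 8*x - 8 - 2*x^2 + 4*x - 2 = -2*x^2 + 12*x - 18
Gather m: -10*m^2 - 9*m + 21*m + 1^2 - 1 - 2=-10*m^2 + 12*m - 2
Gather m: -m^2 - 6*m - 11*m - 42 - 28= -m^2 - 17*m - 70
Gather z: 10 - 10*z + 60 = 70 - 10*z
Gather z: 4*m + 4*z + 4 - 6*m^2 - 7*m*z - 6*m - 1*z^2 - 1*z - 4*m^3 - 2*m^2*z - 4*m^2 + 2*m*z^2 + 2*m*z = -4*m^3 - 10*m^2 - 2*m + z^2*(2*m - 1) + z*(-2*m^2 - 5*m + 3) + 4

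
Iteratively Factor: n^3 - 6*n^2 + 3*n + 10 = (n - 5)*(n^2 - n - 2) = (n - 5)*(n + 1)*(n - 2)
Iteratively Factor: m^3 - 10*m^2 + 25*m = (m)*(m^2 - 10*m + 25) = m*(m - 5)*(m - 5)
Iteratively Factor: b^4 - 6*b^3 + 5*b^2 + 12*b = (b - 3)*(b^3 - 3*b^2 - 4*b) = b*(b - 3)*(b^2 - 3*b - 4) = b*(b - 3)*(b + 1)*(b - 4)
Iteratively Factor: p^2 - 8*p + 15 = (p - 5)*(p - 3)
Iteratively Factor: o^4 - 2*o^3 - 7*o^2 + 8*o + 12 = (o + 1)*(o^3 - 3*o^2 - 4*o + 12) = (o - 2)*(o + 1)*(o^2 - o - 6) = (o - 2)*(o + 1)*(o + 2)*(o - 3)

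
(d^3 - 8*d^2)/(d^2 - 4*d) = d*(d - 8)/(d - 4)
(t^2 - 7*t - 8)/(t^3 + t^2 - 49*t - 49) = (t - 8)/(t^2 - 49)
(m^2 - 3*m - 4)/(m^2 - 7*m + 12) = (m + 1)/(m - 3)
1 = 1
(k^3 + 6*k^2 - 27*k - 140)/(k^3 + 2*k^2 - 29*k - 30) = (k^2 + 11*k + 28)/(k^2 + 7*k + 6)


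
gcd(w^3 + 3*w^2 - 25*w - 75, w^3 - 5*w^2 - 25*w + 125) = w^2 - 25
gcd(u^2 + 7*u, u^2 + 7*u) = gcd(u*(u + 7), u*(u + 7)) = u^2 + 7*u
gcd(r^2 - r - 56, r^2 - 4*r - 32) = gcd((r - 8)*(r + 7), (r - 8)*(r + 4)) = r - 8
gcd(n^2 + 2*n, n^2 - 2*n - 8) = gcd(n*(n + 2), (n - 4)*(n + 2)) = n + 2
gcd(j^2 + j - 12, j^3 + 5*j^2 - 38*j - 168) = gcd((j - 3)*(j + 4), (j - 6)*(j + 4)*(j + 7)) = j + 4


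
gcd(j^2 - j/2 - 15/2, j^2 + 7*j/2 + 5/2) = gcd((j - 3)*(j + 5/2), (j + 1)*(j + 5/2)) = j + 5/2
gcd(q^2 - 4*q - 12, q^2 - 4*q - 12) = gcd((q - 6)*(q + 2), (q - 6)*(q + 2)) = q^2 - 4*q - 12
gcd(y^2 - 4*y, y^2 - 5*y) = y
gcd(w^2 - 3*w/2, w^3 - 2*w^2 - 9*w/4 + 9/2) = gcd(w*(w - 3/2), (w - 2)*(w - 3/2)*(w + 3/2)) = w - 3/2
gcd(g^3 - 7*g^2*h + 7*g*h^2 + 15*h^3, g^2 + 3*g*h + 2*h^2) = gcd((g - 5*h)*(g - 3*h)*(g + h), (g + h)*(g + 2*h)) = g + h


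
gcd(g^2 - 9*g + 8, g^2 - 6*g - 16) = g - 8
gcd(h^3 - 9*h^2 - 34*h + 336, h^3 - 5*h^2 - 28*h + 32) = h - 8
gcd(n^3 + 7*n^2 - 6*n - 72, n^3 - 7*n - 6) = n - 3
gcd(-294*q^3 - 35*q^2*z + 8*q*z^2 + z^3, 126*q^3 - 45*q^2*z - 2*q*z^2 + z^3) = -42*q^2 + q*z + z^2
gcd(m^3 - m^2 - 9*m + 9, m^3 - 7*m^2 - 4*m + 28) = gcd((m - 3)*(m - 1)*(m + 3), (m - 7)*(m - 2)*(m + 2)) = 1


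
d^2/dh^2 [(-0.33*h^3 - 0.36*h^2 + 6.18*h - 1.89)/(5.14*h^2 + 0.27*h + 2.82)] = (-1.4210854715202e-14*h^5 + 1.4210854715202e-14*h^4 + 337.063926*h^3 - 269.797068*h^2 - 568.950588*h + 39.37815)/(135.796744*h^6 + 21.399876*h^5 + 224.633934*h^4 + 23.501259*h^3 + 123.242742*h^2 + 6.441444*h + 22.425768)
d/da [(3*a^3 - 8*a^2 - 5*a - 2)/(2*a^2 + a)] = 2*(3*a^4 + 3*a^3 + a^2 + 4*a + 1)/(a^2*(4*a^2 + 4*a + 1))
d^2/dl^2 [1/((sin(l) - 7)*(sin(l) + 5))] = (-4*sin(l)^4 + 6*sin(l)^3 - 138*sin(l)^2 + 58*sin(l) + 78)/((sin(l) - 7)^3*(sin(l) + 5)^3)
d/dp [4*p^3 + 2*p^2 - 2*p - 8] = 12*p^2 + 4*p - 2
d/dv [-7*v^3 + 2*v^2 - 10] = v*(4 - 21*v)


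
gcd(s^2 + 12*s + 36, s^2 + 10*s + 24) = s + 6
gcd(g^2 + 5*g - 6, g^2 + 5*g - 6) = g^2 + 5*g - 6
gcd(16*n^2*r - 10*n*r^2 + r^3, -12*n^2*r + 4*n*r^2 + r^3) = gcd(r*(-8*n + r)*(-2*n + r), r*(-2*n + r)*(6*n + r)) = -2*n*r + r^2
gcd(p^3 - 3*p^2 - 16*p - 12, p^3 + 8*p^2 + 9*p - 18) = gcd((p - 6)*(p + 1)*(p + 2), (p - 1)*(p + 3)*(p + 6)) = 1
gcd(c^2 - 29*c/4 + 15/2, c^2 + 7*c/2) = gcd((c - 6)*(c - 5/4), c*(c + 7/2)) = 1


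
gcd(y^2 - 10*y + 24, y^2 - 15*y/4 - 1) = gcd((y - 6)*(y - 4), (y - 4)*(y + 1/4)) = y - 4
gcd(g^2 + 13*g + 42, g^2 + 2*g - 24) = g + 6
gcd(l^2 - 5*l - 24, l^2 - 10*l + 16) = l - 8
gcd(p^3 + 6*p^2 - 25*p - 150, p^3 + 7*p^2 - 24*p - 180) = p^2 + p - 30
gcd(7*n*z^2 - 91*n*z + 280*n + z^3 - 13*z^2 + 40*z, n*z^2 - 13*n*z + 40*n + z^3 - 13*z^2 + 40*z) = z^2 - 13*z + 40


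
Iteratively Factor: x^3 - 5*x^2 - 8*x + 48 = (x - 4)*(x^2 - x - 12) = (x - 4)*(x + 3)*(x - 4)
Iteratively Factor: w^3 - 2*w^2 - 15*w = (w - 5)*(w^2 + 3*w) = w*(w - 5)*(w + 3)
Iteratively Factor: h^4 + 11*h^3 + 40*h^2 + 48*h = (h)*(h^3 + 11*h^2 + 40*h + 48) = h*(h + 4)*(h^2 + 7*h + 12) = h*(h + 3)*(h + 4)*(h + 4)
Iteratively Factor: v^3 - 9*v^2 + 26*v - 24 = (v - 4)*(v^2 - 5*v + 6) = (v - 4)*(v - 3)*(v - 2)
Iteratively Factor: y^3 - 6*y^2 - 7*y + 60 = (y - 5)*(y^2 - y - 12) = (y - 5)*(y + 3)*(y - 4)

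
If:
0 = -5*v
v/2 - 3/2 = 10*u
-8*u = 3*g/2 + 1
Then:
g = 2/15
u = -3/20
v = 0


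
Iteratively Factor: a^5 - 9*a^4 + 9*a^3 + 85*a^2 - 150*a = (a + 3)*(a^4 - 12*a^3 + 45*a^2 - 50*a) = (a - 5)*(a + 3)*(a^3 - 7*a^2 + 10*a) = (a - 5)*(a - 2)*(a + 3)*(a^2 - 5*a) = (a - 5)^2*(a - 2)*(a + 3)*(a)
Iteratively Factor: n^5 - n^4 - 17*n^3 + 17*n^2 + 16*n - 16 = (n - 4)*(n^4 + 3*n^3 - 5*n^2 - 3*n + 4) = (n - 4)*(n + 1)*(n^3 + 2*n^2 - 7*n + 4) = (n - 4)*(n + 1)*(n + 4)*(n^2 - 2*n + 1) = (n - 4)*(n - 1)*(n + 1)*(n + 4)*(n - 1)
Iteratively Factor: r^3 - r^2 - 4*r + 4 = (r - 2)*(r^2 + r - 2) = (r - 2)*(r - 1)*(r + 2)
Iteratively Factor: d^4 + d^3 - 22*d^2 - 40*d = (d - 5)*(d^3 + 6*d^2 + 8*d) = (d - 5)*(d + 2)*(d^2 + 4*d) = (d - 5)*(d + 2)*(d + 4)*(d)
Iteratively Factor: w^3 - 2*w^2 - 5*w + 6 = (w - 3)*(w^2 + w - 2) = (w - 3)*(w - 1)*(w + 2)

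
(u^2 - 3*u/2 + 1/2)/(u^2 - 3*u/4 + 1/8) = 4*(u - 1)/(4*u - 1)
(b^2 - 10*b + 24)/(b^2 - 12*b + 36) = (b - 4)/(b - 6)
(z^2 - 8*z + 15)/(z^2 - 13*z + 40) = (z - 3)/(z - 8)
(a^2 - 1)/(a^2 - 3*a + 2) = (a + 1)/(a - 2)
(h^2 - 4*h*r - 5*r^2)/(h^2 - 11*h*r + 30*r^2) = (-h - r)/(-h + 6*r)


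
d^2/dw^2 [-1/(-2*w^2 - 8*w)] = (-w*(w + 4) + 4*(w + 2)^2)/(w^3*(w + 4)^3)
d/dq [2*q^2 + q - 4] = 4*q + 1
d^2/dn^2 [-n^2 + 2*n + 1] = -2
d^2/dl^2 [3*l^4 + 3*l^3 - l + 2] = 18*l*(2*l + 1)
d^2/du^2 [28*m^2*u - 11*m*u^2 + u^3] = -22*m + 6*u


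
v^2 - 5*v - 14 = (v - 7)*(v + 2)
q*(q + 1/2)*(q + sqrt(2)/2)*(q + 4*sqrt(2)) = q^4 + q^3/2 + 9*sqrt(2)*q^3/2 + 9*sqrt(2)*q^2/4 + 4*q^2 + 2*q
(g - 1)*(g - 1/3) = g^2 - 4*g/3 + 1/3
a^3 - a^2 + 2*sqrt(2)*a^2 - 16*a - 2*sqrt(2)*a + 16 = (a - 1)*(a - 2*sqrt(2))*(a + 4*sqrt(2))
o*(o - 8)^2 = o^3 - 16*o^2 + 64*o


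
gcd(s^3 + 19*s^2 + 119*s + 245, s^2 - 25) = s + 5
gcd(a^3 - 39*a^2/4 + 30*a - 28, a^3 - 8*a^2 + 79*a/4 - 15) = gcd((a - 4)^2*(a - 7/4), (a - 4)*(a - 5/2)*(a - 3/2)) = a - 4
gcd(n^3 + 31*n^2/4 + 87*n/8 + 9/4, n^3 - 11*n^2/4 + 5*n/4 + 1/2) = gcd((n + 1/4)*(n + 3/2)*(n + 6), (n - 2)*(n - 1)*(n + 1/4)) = n + 1/4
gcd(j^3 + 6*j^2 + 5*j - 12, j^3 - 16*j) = j + 4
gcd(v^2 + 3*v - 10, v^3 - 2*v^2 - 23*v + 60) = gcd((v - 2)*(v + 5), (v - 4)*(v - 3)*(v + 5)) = v + 5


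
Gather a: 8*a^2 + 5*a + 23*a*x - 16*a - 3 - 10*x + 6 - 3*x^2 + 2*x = 8*a^2 + a*(23*x - 11) - 3*x^2 - 8*x + 3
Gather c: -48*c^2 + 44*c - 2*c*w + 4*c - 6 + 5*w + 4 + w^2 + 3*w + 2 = -48*c^2 + c*(48 - 2*w) + w^2 + 8*w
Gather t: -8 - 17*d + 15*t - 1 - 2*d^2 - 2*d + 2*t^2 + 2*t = -2*d^2 - 19*d + 2*t^2 + 17*t - 9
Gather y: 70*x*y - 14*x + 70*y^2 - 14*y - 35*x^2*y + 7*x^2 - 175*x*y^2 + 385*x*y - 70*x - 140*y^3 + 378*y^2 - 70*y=7*x^2 - 84*x - 140*y^3 + y^2*(448 - 175*x) + y*(-35*x^2 + 455*x - 84)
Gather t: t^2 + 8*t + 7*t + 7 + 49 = t^2 + 15*t + 56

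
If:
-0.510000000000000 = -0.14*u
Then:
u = 3.64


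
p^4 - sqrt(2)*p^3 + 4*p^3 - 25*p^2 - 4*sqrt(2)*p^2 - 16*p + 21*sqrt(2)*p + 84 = (p - 3)*(p + 7)*(p - 2*sqrt(2))*(p + sqrt(2))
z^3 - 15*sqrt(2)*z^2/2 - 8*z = z*(z - 8*sqrt(2))*(z + sqrt(2)/2)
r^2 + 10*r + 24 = (r + 4)*(r + 6)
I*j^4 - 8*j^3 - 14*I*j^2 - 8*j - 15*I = (j + I)*(j + 3*I)*(j + 5*I)*(I*j + 1)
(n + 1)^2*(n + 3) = n^3 + 5*n^2 + 7*n + 3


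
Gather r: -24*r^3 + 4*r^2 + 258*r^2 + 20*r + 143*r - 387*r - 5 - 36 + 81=-24*r^3 + 262*r^2 - 224*r + 40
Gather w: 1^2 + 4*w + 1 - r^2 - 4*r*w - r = -r^2 - r + w*(4 - 4*r) + 2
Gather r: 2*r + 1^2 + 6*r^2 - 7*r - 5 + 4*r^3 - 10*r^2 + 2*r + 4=4*r^3 - 4*r^2 - 3*r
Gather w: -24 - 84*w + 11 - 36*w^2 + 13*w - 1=-36*w^2 - 71*w - 14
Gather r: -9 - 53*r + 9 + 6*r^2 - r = 6*r^2 - 54*r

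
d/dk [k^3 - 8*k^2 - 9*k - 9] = 3*k^2 - 16*k - 9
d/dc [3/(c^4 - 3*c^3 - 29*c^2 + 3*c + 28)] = 3*(-4*c^3 + 9*c^2 + 58*c - 3)/(c^4 - 3*c^3 - 29*c^2 + 3*c + 28)^2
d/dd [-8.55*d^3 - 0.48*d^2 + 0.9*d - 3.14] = -25.65*d^2 - 0.96*d + 0.9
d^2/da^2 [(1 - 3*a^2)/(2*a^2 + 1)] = 10*(6*a^2 - 1)/(8*a^6 + 12*a^4 + 6*a^2 + 1)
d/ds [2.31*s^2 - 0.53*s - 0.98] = 4.62*s - 0.53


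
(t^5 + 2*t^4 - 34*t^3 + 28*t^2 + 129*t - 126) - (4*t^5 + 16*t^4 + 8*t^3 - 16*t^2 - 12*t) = -3*t^5 - 14*t^4 - 42*t^3 + 44*t^2 + 141*t - 126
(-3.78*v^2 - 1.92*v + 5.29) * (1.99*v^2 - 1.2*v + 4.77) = -7.5222*v^4 + 0.7152*v^3 - 5.1995*v^2 - 15.5064*v + 25.2333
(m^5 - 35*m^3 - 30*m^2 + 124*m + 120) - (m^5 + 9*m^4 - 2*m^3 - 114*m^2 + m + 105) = -9*m^4 - 33*m^3 + 84*m^2 + 123*m + 15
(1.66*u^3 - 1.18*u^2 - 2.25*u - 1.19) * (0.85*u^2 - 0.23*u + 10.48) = 1.411*u^5 - 1.3848*u^4 + 15.7557*u^3 - 12.8604*u^2 - 23.3063*u - 12.4712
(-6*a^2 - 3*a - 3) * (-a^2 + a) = 6*a^4 - 3*a^3 - 3*a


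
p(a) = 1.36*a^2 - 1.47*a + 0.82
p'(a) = 2.72*a - 1.47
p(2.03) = 3.44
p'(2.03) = 4.05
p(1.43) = 1.50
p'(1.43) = 2.42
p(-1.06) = 3.91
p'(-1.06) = -4.35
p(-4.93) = 41.12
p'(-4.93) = -14.88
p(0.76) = 0.49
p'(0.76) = 0.60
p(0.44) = 0.44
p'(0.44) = -0.27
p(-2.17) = 10.41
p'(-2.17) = -7.37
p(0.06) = 0.74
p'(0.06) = -1.31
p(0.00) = 0.82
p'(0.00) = -1.47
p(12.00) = 179.02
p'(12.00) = 31.17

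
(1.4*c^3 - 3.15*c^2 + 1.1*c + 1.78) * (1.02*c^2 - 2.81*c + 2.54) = 1.428*c^5 - 7.147*c^4 + 13.5295*c^3 - 9.2764*c^2 - 2.2078*c + 4.5212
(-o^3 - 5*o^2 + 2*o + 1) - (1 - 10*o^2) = -o^3 + 5*o^2 + 2*o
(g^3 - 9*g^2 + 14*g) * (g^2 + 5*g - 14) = g^5 - 4*g^4 - 45*g^3 + 196*g^2 - 196*g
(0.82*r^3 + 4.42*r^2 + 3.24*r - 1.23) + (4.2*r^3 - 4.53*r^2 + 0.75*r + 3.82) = 5.02*r^3 - 0.11*r^2 + 3.99*r + 2.59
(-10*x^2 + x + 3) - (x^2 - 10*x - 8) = -11*x^2 + 11*x + 11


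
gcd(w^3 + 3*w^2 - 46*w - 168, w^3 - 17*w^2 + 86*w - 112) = w - 7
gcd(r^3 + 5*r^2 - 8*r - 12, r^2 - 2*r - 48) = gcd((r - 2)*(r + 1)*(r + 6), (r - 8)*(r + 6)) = r + 6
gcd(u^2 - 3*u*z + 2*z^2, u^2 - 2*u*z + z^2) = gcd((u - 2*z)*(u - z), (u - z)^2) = -u + z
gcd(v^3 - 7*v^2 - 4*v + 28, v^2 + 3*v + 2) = v + 2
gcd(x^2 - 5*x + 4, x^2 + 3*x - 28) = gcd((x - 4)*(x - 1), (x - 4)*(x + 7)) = x - 4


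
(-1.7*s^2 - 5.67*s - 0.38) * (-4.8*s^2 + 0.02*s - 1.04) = 8.16*s^4 + 27.182*s^3 + 3.4786*s^2 + 5.8892*s + 0.3952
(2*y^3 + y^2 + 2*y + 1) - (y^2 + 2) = 2*y^3 + 2*y - 1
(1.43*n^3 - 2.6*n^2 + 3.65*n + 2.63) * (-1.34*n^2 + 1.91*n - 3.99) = -1.9162*n^5 + 6.2153*n^4 - 15.5627*n^3 + 13.8213*n^2 - 9.5402*n - 10.4937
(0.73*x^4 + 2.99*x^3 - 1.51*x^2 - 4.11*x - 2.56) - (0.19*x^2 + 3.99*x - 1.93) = 0.73*x^4 + 2.99*x^3 - 1.7*x^2 - 8.1*x - 0.63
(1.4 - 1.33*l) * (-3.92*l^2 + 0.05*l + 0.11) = 5.2136*l^3 - 5.5545*l^2 - 0.0763*l + 0.154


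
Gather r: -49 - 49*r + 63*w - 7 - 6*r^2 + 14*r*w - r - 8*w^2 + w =-6*r^2 + r*(14*w - 50) - 8*w^2 + 64*w - 56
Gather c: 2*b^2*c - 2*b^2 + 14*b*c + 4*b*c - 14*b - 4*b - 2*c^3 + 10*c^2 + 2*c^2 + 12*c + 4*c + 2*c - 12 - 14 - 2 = -2*b^2 - 18*b - 2*c^3 + 12*c^2 + c*(2*b^2 + 18*b + 18) - 28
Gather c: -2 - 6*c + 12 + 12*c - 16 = 6*c - 6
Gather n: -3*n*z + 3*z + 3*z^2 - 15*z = -3*n*z + 3*z^2 - 12*z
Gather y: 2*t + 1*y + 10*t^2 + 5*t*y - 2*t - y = 10*t^2 + 5*t*y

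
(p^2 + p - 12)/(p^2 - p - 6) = (p + 4)/(p + 2)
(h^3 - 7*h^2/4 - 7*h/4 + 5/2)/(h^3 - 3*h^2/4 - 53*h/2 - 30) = (h^2 - 3*h + 2)/(h^2 - 2*h - 24)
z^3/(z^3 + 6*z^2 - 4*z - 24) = z^3/(z^3 + 6*z^2 - 4*z - 24)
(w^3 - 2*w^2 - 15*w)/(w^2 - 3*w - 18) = w*(w - 5)/(w - 6)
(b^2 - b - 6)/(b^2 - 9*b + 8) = (b^2 - b - 6)/(b^2 - 9*b + 8)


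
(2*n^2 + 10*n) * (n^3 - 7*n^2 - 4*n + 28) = 2*n^5 - 4*n^4 - 78*n^3 + 16*n^2 + 280*n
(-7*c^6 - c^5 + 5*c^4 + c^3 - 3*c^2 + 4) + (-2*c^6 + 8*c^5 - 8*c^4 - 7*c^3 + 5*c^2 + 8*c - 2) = -9*c^6 + 7*c^5 - 3*c^4 - 6*c^3 + 2*c^2 + 8*c + 2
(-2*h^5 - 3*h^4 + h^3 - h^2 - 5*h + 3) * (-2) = 4*h^5 + 6*h^4 - 2*h^3 + 2*h^2 + 10*h - 6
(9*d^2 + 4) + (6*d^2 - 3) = 15*d^2 + 1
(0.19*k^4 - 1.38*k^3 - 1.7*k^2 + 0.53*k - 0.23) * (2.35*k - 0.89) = 0.4465*k^5 - 3.4121*k^4 - 2.7668*k^3 + 2.7585*k^2 - 1.0122*k + 0.2047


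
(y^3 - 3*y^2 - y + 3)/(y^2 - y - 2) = (y^2 - 4*y + 3)/(y - 2)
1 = 1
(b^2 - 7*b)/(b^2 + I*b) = (b - 7)/(b + I)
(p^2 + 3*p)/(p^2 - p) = (p + 3)/(p - 1)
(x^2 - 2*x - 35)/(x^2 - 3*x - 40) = (x - 7)/(x - 8)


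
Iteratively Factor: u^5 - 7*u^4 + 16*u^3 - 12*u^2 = (u - 2)*(u^4 - 5*u^3 + 6*u^2) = u*(u - 2)*(u^3 - 5*u^2 + 6*u) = u^2*(u - 2)*(u^2 - 5*u + 6) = u^2*(u - 3)*(u - 2)*(u - 2)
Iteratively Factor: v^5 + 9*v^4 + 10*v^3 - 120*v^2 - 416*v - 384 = (v - 4)*(v^4 + 13*v^3 + 62*v^2 + 128*v + 96) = (v - 4)*(v + 4)*(v^3 + 9*v^2 + 26*v + 24) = (v - 4)*(v + 3)*(v + 4)*(v^2 + 6*v + 8) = (v - 4)*(v + 3)*(v + 4)^2*(v + 2)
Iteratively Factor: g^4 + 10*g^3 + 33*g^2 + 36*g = (g + 4)*(g^3 + 6*g^2 + 9*g) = (g + 3)*(g + 4)*(g^2 + 3*g) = g*(g + 3)*(g + 4)*(g + 3)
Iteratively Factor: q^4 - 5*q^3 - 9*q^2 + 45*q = (q)*(q^3 - 5*q^2 - 9*q + 45) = q*(q - 3)*(q^2 - 2*q - 15) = q*(q - 5)*(q - 3)*(q + 3)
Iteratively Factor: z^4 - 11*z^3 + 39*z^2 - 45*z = (z - 5)*(z^3 - 6*z^2 + 9*z) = (z - 5)*(z - 3)*(z^2 - 3*z) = (z - 5)*(z - 3)^2*(z)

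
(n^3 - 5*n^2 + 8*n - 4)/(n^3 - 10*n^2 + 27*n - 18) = (n^2 - 4*n + 4)/(n^2 - 9*n + 18)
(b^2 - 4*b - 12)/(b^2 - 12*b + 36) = (b + 2)/(b - 6)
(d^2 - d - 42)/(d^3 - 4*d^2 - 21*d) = (d + 6)/(d*(d + 3))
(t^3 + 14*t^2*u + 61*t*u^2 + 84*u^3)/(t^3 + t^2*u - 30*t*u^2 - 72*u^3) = (t + 7*u)/(t - 6*u)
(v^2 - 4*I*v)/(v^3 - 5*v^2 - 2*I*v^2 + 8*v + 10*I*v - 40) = v/(v^2 + v*(-5 + 2*I) - 10*I)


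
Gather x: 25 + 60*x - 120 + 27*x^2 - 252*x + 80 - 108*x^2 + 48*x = -81*x^2 - 144*x - 15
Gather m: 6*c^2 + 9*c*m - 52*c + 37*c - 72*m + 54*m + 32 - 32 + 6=6*c^2 - 15*c + m*(9*c - 18) + 6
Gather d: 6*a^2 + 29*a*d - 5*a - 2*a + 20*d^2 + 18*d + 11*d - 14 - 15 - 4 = 6*a^2 - 7*a + 20*d^2 + d*(29*a + 29) - 33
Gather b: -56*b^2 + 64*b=-56*b^2 + 64*b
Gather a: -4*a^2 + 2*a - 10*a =-4*a^2 - 8*a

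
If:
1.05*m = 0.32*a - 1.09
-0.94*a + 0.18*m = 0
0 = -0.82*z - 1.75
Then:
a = -0.21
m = -1.10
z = -2.13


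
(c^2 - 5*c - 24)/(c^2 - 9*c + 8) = (c + 3)/(c - 1)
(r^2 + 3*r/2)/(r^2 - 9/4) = 2*r/(2*r - 3)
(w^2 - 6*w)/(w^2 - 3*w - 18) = w/(w + 3)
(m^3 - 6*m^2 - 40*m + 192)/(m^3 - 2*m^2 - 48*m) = (m - 4)/m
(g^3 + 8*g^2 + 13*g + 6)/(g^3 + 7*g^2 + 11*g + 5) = (g + 6)/(g + 5)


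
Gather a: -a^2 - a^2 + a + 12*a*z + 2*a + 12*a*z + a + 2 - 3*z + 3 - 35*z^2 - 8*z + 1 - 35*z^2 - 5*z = -2*a^2 + a*(24*z + 4) - 70*z^2 - 16*z + 6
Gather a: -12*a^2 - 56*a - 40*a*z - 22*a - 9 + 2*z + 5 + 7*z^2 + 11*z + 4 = -12*a^2 + a*(-40*z - 78) + 7*z^2 + 13*z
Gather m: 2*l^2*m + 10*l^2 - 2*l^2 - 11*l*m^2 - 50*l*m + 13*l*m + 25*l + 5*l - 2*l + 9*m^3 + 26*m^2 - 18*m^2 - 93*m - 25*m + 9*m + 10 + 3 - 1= 8*l^2 + 28*l + 9*m^3 + m^2*(8 - 11*l) + m*(2*l^2 - 37*l - 109) + 12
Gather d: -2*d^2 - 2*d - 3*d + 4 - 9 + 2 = -2*d^2 - 5*d - 3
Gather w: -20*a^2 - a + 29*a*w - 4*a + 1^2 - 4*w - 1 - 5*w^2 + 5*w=-20*a^2 - 5*a - 5*w^2 + w*(29*a + 1)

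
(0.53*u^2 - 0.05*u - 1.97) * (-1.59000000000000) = -0.8427*u^2 + 0.0795*u + 3.1323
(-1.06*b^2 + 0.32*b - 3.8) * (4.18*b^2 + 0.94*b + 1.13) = -4.4308*b^4 + 0.3412*b^3 - 16.781*b^2 - 3.2104*b - 4.294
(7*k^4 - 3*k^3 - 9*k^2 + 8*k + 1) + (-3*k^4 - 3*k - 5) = 4*k^4 - 3*k^3 - 9*k^2 + 5*k - 4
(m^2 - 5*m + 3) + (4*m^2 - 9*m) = 5*m^2 - 14*m + 3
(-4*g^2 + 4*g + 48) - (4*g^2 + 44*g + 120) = -8*g^2 - 40*g - 72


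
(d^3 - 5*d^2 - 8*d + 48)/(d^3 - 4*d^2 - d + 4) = (d^2 - d - 12)/(d^2 - 1)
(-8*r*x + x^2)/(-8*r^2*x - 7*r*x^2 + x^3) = 1/(r + x)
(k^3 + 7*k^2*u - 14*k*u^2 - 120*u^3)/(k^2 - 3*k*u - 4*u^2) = (k^2 + 11*k*u + 30*u^2)/(k + u)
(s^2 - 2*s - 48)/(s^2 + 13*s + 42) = (s - 8)/(s + 7)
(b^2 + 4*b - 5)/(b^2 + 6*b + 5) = (b - 1)/(b + 1)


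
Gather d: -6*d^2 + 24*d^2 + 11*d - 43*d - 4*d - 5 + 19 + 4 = 18*d^2 - 36*d + 18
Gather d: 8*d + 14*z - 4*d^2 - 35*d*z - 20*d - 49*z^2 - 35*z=-4*d^2 + d*(-35*z - 12) - 49*z^2 - 21*z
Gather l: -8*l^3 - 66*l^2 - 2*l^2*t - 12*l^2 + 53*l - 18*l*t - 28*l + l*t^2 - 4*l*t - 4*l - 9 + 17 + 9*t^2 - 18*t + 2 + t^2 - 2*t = -8*l^3 + l^2*(-2*t - 78) + l*(t^2 - 22*t + 21) + 10*t^2 - 20*t + 10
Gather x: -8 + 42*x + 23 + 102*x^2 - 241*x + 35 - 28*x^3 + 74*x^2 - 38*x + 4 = -28*x^3 + 176*x^2 - 237*x + 54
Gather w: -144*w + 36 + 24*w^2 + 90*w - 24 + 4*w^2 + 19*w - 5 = 28*w^2 - 35*w + 7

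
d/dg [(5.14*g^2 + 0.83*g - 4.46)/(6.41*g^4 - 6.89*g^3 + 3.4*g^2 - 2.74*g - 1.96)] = (-65.8948*g^5 + 19.4537*g^4 + 125.7918*g^3 - 109.0938*g^2 + 10.1792*g - 13.8472)/(41.0881*g^8 - 88.3298*g^7 + 91.0601*g^6 - 81.9788*g^5 + 24.19*g^4 + 8.3768*g^3 - 5.8204*g^2 + 10.7408*g + 3.8416)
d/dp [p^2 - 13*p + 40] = 2*p - 13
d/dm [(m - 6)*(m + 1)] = 2*m - 5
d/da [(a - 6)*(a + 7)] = 2*a + 1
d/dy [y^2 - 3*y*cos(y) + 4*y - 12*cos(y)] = 3*y*sin(y) + 2*y + 12*sin(y) - 3*cos(y) + 4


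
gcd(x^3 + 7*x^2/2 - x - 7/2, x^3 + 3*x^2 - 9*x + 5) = x - 1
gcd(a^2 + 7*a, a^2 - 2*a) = a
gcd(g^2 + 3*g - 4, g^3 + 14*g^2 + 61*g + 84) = g + 4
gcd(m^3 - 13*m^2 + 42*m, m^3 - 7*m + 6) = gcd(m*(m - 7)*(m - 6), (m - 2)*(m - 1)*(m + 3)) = 1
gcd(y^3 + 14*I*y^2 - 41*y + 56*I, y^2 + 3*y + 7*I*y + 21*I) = y + 7*I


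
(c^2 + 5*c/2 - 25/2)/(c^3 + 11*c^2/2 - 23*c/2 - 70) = (2*c - 5)/(2*c^2 + c - 28)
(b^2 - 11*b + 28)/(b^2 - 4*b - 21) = (b - 4)/(b + 3)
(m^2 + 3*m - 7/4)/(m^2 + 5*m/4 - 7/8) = 2*(2*m + 7)/(4*m + 7)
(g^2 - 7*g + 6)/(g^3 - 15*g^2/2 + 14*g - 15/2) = 2*(g - 6)/(2*g^2 - 13*g + 15)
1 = 1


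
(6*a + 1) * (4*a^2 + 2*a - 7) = 24*a^3 + 16*a^2 - 40*a - 7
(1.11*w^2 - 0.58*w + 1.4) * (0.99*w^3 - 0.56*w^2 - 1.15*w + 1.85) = 1.0989*w^5 - 1.1958*w^4 + 0.4343*w^3 + 1.9365*w^2 - 2.683*w + 2.59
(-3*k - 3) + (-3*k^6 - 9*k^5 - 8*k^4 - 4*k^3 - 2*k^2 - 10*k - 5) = -3*k^6 - 9*k^5 - 8*k^4 - 4*k^3 - 2*k^2 - 13*k - 8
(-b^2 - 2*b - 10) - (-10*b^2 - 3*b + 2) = 9*b^2 + b - 12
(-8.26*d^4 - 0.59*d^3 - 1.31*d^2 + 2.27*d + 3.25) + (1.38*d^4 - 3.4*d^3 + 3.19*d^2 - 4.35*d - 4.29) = -6.88*d^4 - 3.99*d^3 + 1.88*d^2 - 2.08*d - 1.04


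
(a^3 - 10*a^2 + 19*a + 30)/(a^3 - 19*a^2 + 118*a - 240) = (a + 1)/(a - 8)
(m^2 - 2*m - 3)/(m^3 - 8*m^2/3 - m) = 3*(m + 1)/(m*(3*m + 1))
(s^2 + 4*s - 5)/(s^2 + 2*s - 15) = (s - 1)/(s - 3)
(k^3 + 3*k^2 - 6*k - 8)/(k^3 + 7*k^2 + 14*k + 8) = (k - 2)/(k + 2)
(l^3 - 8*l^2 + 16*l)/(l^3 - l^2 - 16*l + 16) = l*(l - 4)/(l^2 + 3*l - 4)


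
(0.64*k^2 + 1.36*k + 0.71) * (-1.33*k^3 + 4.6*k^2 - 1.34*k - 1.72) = -0.8512*k^5 + 1.1352*k^4 + 4.4541*k^3 + 0.342799999999999*k^2 - 3.2906*k - 1.2212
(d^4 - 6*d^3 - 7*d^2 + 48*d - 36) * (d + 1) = d^5 - 5*d^4 - 13*d^3 + 41*d^2 + 12*d - 36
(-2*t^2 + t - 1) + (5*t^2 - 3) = 3*t^2 + t - 4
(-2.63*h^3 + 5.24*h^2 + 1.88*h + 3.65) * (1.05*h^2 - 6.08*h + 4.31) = -2.7615*h^5 + 21.4924*h^4 - 41.2205*h^3 + 14.9865*h^2 - 14.0892*h + 15.7315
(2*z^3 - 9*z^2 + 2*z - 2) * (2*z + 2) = 4*z^4 - 14*z^3 - 14*z^2 - 4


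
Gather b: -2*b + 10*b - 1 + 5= 8*b + 4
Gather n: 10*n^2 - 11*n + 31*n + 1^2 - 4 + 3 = 10*n^2 + 20*n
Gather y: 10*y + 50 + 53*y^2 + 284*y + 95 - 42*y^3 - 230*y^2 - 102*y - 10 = -42*y^3 - 177*y^2 + 192*y + 135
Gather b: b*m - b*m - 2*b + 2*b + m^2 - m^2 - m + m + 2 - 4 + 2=0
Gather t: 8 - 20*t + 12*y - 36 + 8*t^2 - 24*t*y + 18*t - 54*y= 8*t^2 + t*(-24*y - 2) - 42*y - 28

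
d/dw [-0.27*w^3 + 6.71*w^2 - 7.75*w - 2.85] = -0.81*w^2 + 13.42*w - 7.75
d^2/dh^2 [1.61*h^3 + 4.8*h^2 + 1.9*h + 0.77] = 9.66*h + 9.6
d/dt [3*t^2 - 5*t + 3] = 6*t - 5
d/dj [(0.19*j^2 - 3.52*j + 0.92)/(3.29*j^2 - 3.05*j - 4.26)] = (11.0013*j^2 - 7.6724*j + 17.8012)/(10.8241*j^4 - 20.069*j^3 - 18.7283*j^2 + 25.986*j + 18.1476)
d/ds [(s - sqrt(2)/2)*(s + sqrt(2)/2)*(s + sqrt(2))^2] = 4*s^3 + 6*sqrt(2)*s^2 + 3*s - sqrt(2)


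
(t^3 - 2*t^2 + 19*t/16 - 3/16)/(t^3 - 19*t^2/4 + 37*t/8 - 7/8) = (4*t - 3)/(2*(2*t - 7))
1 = 1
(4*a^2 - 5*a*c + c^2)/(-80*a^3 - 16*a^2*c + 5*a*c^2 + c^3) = (-a + c)/(20*a^2 + 9*a*c + c^2)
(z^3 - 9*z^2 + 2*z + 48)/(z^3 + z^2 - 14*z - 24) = (z^2 - 11*z + 24)/(z^2 - z - 12)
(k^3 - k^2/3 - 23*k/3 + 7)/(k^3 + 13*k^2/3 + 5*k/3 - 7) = (3*k - 7)/(3*k + 7)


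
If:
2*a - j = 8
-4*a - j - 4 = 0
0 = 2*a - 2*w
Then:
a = 2/3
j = -20/3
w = 2/3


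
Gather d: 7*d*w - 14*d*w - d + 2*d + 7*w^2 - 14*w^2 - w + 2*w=d*(1 - 7*w) - 7*w^2 + w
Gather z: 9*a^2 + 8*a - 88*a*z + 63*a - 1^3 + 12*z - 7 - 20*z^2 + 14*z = 9*a^2 + 71*a - 20*z^2 + z*(26 - 88*a) - 8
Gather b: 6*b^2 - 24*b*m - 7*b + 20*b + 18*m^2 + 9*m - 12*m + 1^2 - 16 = 6*b^2 + b*(13 - 24*m) + 18*m^2 - 3*m - 15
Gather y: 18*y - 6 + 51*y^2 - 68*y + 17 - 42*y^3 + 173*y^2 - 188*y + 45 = -42*y^3 + 224*y^2 - 238*y + 56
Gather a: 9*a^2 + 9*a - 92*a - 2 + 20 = 9*a^2 - 83*a + 18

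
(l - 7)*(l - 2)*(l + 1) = l^3 - 8*l^2 + 5*l + 14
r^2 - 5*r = r*(r - 5)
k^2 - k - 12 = (k - 4)*(k + 3)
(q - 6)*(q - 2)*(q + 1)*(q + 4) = q^4 - 3*q^3 - 24*q^2 + 28*q + 48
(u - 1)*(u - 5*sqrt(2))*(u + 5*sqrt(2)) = u^3 - u^2 - 50*u + 50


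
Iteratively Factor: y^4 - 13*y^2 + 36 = (y - 2)*(y^3 + 2*y^2 - 9*y - 18) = (y - 3)*(y - 2)*(y^2 + 5*y + 6) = (y - 3)*(y - 2)*(y + 3)*(y + 2)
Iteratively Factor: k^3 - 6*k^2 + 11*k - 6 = (k - 1)*(k^2 - 5*k + 6) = (k - 2)*(k - 1)*(k - 3)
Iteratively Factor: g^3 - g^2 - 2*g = (g + 1)*(g^2 - 2*g) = g*(g + 1)*(g - 2)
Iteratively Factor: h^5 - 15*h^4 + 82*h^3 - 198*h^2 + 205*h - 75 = (h - 3)*(h^4 - 12*h^3 + 46*h^2 - 60*h + 25) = (h - 3)*(h - 1)*(h^3 - 11*h^2 + 35*h - 25) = (h - 5)*(h - 3)*(h - 1)*(h^2 - 6*h + 5) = (h - 5)^2*(h - 3)*(h - 1)*(h - 1)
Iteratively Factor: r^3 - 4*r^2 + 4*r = (r - 2)*(r^2 - 2*r) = (r - 2)^2*(r)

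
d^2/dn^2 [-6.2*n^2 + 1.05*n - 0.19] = -12.4000000000000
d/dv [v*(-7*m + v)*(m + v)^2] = -7*m^3 - 26*m^2*v - 15*m*v^2 + 4*v^3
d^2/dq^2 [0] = 0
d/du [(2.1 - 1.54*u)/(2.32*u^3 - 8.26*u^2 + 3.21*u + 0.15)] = (7.1456*u^3 - 27.3364*u^2 + 34.692*u - 6.972)/(5.3824*u^6 - 38.3264*u^5 + 83.122*u^4 - 52.3332*u^3 + 7.8261*u^2 + 0.963*u + 0.0225)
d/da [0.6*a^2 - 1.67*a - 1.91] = 1.2*a - 1.67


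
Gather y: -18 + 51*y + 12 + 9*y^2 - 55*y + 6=9*y^2 - 4*y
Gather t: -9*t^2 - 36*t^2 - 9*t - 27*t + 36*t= -45*t^2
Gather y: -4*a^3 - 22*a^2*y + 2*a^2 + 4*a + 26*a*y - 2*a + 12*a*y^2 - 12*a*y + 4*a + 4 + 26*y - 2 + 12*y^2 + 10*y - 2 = -4*a^3 + 2*a^2 + 6*a + y^2*(12*a + 12) + y*(-22*a^2 + 14*a + 36)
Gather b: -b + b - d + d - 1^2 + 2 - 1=0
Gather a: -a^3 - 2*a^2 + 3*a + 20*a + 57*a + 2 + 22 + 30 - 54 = -a^3 - 2*a^2 + 80*a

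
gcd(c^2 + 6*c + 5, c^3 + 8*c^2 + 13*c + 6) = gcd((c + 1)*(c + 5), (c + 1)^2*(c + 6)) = c + 1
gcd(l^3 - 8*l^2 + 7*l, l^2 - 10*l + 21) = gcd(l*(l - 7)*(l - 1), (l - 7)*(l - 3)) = l - 7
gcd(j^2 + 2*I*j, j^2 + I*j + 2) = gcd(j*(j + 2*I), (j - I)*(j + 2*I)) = j + 2*I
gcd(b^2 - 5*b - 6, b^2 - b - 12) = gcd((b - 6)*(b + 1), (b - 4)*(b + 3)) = 1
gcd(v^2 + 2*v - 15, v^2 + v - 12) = v - 3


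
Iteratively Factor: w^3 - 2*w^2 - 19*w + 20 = (w - 1)*(w^2 - w - 20) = (w - 5)*(w - 1)*(w + 4)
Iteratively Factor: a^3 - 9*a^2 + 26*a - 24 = (a - 2)*(a^2 - 7*a + 12) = (a - 3)*(a - 2)*(a - 4)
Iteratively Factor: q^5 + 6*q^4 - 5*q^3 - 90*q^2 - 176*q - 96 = (q + 3)*(q^4 + 3*q^3 - 14*q^2 - 48*q - 32) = (q + 2)*(q + 3)*(q^3 + q^2 - 16*q - 16) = (q + 2)*(q + 3)*(q + 4)*(q^2 - 3*q - 4) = (q + 1)*(q + 2)*(q + 3)*(q + 4)*(q - 4)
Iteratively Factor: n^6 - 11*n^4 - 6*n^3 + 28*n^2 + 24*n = (n + 2)*(n^5 - 2*n^4 - 7*n^3 + 8*n^2 + 12*n) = (n + 1)*(n + 2)*(n^4 - 3*n^3 - 4*n^2 + 12*n) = (n - 3)*(n + 1)*(n + 2)*(n^3 - 4*n) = (n - 3)*(n - 2)*(n + 1)*(n + 2)*(n^2 + 2*n) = (n - 3)*(n - 2)*(n + 1)*(n + 2)^2*(n)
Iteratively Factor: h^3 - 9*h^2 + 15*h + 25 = (h - 5)*(h^2 - 4*h - 5) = (h - 5)*(h + 1)*(h - 5)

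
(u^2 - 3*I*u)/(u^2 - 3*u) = (u - 3*I)/(u - 3)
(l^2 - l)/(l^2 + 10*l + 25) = l*(l - 1)/(l^2 + 10*l + 25)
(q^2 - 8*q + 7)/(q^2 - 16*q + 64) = (q^2 - 8*q + 7)/(q^2 - 16*q + 64)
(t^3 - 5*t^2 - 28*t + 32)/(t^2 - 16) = (t^2 - 9*t + 8)/(t - 4)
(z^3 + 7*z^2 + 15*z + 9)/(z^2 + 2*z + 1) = (z^2 + 6*z + 9)/(z + 1)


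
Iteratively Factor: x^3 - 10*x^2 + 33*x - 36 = (x - 3)*(x^2 - 7*x + 12) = (x - 4)*(x - 3)*(x - 3)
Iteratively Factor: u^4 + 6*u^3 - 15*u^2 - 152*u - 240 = (u - 5)*(u^3 + 11*u^2 + 40*u + 48) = (u - 5)*(u + 4)*(u^2 + 7*u + 12) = (u - 5)*(u + 3)*(u + 4)*(u + 4)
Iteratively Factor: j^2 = (j)*(j)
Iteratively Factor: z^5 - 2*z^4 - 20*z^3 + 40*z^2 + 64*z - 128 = (z - 4)*(z^4 + 2*z^3 - 12*z^2 - 8*z + 32) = (z - 4)*(z + 2)*(z^3 - 12*z + 16) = (z - 4)*(z - 2)*(z + 2)*(z^2 + 2*z - 8) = (z - 4)*(z - 2)^2*(z + 2)*(z + 4)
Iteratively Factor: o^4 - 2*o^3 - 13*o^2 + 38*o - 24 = (o - 2)*(o^3 - 13*o + 12) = (o - 3)*(o - 2)*(o^2 + 3*o - 4) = (o - 3)*(o - 2)*(o - 1)*(o + 4)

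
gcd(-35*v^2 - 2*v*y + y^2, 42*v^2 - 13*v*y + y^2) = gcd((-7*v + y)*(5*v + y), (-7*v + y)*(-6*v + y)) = -7*v + y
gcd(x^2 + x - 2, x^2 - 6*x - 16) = x + 2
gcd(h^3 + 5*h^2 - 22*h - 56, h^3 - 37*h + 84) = h^2 + 3*h - 28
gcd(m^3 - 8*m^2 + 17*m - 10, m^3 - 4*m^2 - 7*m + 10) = m^2 - 6*m + 5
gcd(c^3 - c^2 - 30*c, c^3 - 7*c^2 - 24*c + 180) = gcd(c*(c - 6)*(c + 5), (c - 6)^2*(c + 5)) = c^2 - c - 30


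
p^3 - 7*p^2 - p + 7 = (p - 7)*(p - 1)*(p + 1)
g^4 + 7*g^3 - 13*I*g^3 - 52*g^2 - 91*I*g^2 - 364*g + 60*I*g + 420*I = (g + 7)*(g - 6*I)*(g - 5*I)*(g - 2*I)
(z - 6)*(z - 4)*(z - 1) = z^3 - 11*z^2 + 34*z - 24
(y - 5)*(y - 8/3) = y^2 - 23*y/3 + 40/3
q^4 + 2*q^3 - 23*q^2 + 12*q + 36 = (q - 3)*(q - 2)*(q + 1)*(q + 6)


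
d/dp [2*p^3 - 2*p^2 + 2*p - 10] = 6*p^2 - 4*p + 2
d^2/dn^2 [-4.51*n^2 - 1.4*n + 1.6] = -9.02000000000000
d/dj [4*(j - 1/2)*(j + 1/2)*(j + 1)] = 12*j^2 + 8*j - 1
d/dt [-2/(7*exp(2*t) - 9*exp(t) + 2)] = (28*exp(t) - 18)*exp(t)/(7*exp(2*t) - 9*exp(t) + 2)^2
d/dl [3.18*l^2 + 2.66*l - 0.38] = 6.36*l + 2.66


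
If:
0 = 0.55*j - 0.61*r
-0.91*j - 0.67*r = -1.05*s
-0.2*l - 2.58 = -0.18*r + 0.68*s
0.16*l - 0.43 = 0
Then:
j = -3.81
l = 2.69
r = -3.44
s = -5.49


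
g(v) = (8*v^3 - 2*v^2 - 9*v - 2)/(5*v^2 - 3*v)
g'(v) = (3 - 10*v)*(8*v^3 - 2*v^2 - 9*v - 2)/(5*v^2 - 3*v)^2 + (24*v^2 - 4*v - 9)/(5*v^2 - 3*v) = (40*v^4 - 48*v^3 + 51*v^2 + 20*v - 6)/(v^2*(25*v^2 - 30*v + 9))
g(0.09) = 12.29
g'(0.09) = -72.51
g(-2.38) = -2.81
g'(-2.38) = 1.72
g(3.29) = 5.23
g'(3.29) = 1.83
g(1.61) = 1.44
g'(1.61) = 3.43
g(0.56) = 55.91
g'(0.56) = 1331.14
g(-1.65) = -1.54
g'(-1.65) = 1.78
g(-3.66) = -4.98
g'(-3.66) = 1.67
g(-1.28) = -0.88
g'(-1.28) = 1.80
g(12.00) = 19.63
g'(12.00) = 1.61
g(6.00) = 9.88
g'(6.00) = 1.65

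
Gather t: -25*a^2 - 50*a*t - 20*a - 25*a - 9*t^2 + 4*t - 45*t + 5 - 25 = -25*a^2 - 45*a - 9*t^2 + t*(-50*a - 41) - 20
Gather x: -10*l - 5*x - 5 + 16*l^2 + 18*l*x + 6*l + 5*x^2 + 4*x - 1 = 16*l^2 - 4*l + 5*x^2 + x*(18*l - 1) - 6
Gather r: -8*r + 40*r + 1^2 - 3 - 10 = 32*r - 12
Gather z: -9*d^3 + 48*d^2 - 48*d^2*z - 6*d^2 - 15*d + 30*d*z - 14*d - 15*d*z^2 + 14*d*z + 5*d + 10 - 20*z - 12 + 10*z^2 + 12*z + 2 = -9*d^3 + 42*d^2 - 24*d + z^2*(10 - 15*d) + z*(-48*d^2 + 44*d - 8)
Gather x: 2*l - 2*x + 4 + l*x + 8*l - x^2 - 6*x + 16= 10*l - x^2 + x*(l - 8) + 20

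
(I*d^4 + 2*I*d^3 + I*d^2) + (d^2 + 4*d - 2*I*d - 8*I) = I*d^4 + 2*I*d^3 + d^2 + I*d^2 + 4*d - 2*I*d - 8*I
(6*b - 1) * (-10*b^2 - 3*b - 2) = -60*b^3 - 8*b^2 - 9*b + 2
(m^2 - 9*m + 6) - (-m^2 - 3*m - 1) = 2*m^2 - 6*m + 7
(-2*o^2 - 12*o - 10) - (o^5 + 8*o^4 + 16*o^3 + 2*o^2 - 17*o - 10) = -o^5 - 8*o^4 - 16*o^3 - 4*o^2 + 5*o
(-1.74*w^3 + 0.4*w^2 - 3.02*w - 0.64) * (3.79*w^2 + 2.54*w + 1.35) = -6.5946*w^5 - 2.9036*w^4 - 12.7788*w^3 - 9.5564*w^2 - 5.7026*w - 0.864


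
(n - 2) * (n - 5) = n^2 - 7*n + 10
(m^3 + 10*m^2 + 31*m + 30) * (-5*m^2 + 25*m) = -5*m^5 - 25*m^4 + 95*m^3 + 625*m^2 + 750*m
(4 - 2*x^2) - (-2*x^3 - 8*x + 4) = 2*x^3 - 2*x^2 + 8*x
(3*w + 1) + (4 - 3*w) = 5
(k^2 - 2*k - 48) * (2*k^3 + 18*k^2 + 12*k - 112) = 2*k^5 + 14*k^4 - 120*k^3 - 1000*k^2 - 352*k + 5376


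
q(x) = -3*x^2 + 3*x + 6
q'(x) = 3 - 6*x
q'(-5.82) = 37.92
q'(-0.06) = 3.36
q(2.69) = -7.64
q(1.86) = 1.20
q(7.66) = -147.05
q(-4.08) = -56.18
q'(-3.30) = 22.80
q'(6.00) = -33.00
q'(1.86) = -8.16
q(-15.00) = -714.00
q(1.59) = 3.19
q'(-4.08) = 27.48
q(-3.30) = -36.57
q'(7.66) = -42.96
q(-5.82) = -113.08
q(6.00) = -84.00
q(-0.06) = 5.81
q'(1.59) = -6.54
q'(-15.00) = 93.00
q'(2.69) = -13.14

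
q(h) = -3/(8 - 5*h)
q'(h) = -15/(8 - 5*h)^2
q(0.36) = -0.48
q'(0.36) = -0.39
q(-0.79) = -0.25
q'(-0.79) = -0.11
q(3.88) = 0.26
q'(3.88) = -0.12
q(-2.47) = -0.15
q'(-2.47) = -0.04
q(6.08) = 0.13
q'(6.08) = -0.03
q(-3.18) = -0.13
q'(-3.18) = -0.03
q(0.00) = -0.38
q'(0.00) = -0.23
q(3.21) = 0.37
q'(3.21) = -0.23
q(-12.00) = -0.04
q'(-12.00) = 0.00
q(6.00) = 0.14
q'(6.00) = -0.03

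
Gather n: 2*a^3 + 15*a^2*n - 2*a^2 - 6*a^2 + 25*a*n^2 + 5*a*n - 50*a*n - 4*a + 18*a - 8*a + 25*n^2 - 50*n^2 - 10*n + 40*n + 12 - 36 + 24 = 2*a^3 - 8*a^2 + 6*a + n^2*(25*a - 25) + n*(15*a^2 - 45*a + 30)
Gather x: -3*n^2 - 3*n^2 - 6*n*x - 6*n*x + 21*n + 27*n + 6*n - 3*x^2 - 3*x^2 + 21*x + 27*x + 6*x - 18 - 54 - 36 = -6*n^2 + 54*n - 6*x^2 + x*(54 - 12*n) - 108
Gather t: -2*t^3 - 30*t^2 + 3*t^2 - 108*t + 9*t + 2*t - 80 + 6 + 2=-2*t^3 - 27*t^2 - 97*t - 72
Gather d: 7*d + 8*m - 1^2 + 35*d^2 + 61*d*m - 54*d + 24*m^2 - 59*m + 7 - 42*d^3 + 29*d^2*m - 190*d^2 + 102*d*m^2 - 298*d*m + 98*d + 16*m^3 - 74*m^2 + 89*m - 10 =-42*d^3 + d^2*(29*m - 155) + d*(102*m^2 - 237*m + 51) + 16*m^3 - 50*m^2 + 38*m - 4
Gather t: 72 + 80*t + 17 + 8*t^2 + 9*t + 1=8*t^2 + 89*t + 90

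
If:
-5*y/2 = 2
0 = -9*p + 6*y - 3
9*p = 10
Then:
No Solution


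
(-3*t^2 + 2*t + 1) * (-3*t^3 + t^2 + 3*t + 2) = 9*t^5 - 9*t^4 - 10*t^3 + t^2 + 7*t + 2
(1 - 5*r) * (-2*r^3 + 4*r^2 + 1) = 10*r^4 - 22*r^3 + 4*r^2 - 5*r + 1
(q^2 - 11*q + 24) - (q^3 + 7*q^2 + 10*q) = -q^3 - 6*q^2 - 21*q + 24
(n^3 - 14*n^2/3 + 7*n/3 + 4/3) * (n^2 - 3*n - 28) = n^5 - 23*n^4/3 - 35*n^3/3 + 125*n^2 - 208*n/3 - 112/3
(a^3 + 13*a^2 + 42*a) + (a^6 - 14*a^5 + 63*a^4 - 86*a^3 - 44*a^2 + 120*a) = a^6 - 14*a^5 + 63*a^4 - 85*a^3 - 31*a^2 + 162*a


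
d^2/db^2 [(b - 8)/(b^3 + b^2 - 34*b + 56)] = 2*((b - 8)*(3*b^2 + 2*b - 34)^2 + (-3*b^2 - 2*b - (b - 8)*(3*b + 1) + 34)*(b^3 + b^2 - 34*b + 56))/(b^3 + b^2 - 34*b + 56)^3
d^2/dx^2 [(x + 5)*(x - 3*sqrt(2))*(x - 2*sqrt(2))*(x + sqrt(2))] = 12*x^2 - 24*sqrt(2)*x + 30*x - 40*sqrt(2) + 4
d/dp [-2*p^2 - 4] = -4*p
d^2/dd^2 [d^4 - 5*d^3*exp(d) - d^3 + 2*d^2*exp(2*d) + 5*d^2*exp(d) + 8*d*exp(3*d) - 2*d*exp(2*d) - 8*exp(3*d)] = -5*d^3*exp(d) + 8*d^2*exp(2*d) - 25*d^2*exp(d) + 12*d^2 + 72*d*exp(3*d) + 8*d*exp(2*d) - 10*d*exp(d) - 6*d - 24*exp(3*d) - 4*exp(2*d) + 10*exp(d)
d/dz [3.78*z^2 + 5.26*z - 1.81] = 7.56*z + 5.26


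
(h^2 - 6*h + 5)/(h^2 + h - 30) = (h - 1)/(h + 6)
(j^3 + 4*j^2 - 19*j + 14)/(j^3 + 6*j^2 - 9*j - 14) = (j - 1)/(j + 1)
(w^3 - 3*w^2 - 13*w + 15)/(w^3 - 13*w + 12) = (w^2 - 2*w - 15)/(w^2 + w - 12)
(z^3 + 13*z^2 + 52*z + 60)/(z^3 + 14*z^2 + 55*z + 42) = (z^2 + 7*z + 10)/(z^2 + 8*z + 7)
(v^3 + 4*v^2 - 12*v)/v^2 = v + 4 - 12/v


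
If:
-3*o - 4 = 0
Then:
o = -4/3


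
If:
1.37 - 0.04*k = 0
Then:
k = 34.25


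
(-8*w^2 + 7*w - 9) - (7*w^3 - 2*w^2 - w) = -7*w^3 - 6*w^2 + 8*w - 9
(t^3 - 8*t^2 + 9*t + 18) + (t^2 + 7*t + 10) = t^3 - 7*t^2 + 16*t + 28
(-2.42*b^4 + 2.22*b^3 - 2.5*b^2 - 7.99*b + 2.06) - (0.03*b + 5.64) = -2.42*b^4 + 2.22*b^3 - 2.5*b^2 - 8.02*b - 3.58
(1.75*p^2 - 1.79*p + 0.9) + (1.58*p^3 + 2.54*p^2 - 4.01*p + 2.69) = 1.58*p^3 + 4.29*p^2 - 5.8*p + 3.59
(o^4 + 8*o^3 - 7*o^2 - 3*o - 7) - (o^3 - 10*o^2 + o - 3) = o^4 + 7*o^3 + 3*o^2 - 4*o - 4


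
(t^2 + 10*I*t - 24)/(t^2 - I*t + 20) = (t + 6*I)/(t - 5*I)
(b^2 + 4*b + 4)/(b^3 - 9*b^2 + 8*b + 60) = (b + 2)/(b^2 - 11*b + 30)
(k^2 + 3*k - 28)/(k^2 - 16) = (k + 7)/(k + 4)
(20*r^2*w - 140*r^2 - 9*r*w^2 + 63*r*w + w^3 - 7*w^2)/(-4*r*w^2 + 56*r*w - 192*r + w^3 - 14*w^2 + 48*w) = (-5*r*w + 35*r + w^2 - 7*w)/(w^2 - 14*w + 48)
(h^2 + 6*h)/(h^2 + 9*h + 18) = h/(h + 3)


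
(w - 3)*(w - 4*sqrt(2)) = w^2 - 4*sqrt(2)*w - 3*w + 12*sqrt(2)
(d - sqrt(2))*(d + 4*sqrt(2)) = d^2 + 3*sqrt(2)*d - 8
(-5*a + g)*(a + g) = -5*a^2 - 4*a*g + g^2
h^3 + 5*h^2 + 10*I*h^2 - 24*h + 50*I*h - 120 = (h + 5)*(h + 4*I)*(h + 6*I)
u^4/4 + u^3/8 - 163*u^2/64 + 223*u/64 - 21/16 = (u/4 + 1)*(u - 7/4)*(u - 1)*(u - 3/4)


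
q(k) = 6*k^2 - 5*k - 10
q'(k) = 12*k - 5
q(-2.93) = 56.16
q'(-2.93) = -40.16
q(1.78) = 0.11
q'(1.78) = 16.36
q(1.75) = -0.38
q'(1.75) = 16.00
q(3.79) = 57.23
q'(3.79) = 40.48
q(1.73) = -0.69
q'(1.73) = 15.76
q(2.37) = 11.85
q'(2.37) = 23.44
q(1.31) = -6.25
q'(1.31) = 10.72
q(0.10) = -10.44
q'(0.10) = -3.80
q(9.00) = 431.00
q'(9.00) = 103.00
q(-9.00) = 521.00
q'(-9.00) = -113.00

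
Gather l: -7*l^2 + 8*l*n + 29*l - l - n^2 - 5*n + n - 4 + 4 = -7*l^2 + l*(8*n + 28) - n^2 - 4*n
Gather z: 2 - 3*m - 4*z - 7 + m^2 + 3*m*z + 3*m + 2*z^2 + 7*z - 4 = m^2 + 2*z^2 + z*(3*m + 3) - 9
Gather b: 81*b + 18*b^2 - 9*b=18*b^2 + 72*b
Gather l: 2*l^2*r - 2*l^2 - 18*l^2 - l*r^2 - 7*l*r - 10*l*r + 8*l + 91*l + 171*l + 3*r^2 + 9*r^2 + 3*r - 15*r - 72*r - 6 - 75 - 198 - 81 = l^2*(2*r - 20) + l*(-r^2 - 17*r + 270) + 12*r^2 - 84*r - 360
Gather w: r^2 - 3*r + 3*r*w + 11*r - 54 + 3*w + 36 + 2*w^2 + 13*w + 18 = r^2 + 8*r + 2*w^2 + w*(3*r + 16)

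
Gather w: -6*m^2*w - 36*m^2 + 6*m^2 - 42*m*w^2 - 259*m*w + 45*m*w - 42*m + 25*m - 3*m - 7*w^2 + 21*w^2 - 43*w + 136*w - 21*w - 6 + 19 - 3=-30*m^2 - 20*m + w^2*(14 - 42*m) + w*(-6*m^2 - 214*m + 72) + 10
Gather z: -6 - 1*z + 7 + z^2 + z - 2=z^2 - 1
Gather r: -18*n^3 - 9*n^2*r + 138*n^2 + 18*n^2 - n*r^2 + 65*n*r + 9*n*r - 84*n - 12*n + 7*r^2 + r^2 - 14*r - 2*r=-18*n^3 + 156*n^2 - 96*n + r^2*(8 - n) + r*(-9*n^2 + 74*n - 16)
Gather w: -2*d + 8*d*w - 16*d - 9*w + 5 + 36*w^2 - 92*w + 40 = -18*d + 36*w^2 + w*(8*d - 101) + 45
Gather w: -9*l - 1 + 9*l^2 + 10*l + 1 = 9*l^2 + l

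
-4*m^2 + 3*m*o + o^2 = (-m + o)*(4*m + o)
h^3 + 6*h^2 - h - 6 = (h - 1)*(h + 1)*(h + 6)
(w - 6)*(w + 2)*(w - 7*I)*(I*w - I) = I*w^4 + 7*w^3 - 5*I*w^3 - 35*w^2 - 8*I*w^2 - 56*w + 12*I*w + 84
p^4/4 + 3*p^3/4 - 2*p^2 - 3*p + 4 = (p/4 + 1)*(p - 2)*(p - 1)*(p + 2)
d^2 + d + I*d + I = (d + 1)*(d + I)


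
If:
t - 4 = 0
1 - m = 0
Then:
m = 1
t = 4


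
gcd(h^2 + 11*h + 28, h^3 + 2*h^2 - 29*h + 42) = h + 7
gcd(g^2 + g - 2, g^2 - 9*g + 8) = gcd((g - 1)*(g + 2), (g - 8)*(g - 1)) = g - 1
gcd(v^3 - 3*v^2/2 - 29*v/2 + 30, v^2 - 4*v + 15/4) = v - 5/2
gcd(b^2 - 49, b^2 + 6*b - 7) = b + 7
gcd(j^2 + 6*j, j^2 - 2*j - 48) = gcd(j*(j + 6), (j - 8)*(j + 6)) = j + 6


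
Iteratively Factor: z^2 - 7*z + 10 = (z - 5)*(z - 2)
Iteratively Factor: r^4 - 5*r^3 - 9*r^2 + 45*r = (r)*(r^3 - 5*r^2 - 9*r + 45) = r*(r - 5)*(r^2 - 9) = r*(r - 5)*(r + 3)*(r - 3)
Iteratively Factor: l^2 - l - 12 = (l - 4)*(l + 3)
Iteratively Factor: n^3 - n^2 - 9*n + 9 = (n - 3)*(n^2 + 2*n - 3) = (n - 3)*(n + 3)*(n - 1)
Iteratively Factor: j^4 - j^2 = (j)*(j^3 - j) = j*(j + 1)*(j^2 - j) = j*(j - 1)*(j + 1)*(j)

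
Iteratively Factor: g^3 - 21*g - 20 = (g + 4)*(g^2 - 4*g - 5) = (g - 5)*(g + 4)*(g + 1)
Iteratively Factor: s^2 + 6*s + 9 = (s + 3)*(s + 3)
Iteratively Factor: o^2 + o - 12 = (o + 4)*(o - 3)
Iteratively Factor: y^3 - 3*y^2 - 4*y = (y + 1)*(y^2 - 4*y) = (y - 4)*(y + 1)*(y)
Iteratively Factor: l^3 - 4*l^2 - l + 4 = (l - 1)*(l^2 - 3*l - 4) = (l - 1)*(l + 1)*(l - 4)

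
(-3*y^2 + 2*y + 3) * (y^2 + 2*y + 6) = -3*y^4 - 4*y^3 - 11*y^2 + 18*y + 18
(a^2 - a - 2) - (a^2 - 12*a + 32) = 11*a - 34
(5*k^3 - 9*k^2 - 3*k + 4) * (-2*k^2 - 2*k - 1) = -10*k^5 + 8*k^4 + 19*k^3 + 7*k^2 - 5*k - 4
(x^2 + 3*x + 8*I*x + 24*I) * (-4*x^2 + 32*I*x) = -4*x^4 - 12*x^3 - 256*x^2 - 768*x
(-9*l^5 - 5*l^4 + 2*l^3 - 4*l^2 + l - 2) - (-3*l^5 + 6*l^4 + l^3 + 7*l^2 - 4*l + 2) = -6*l^5 - 11*l^4 + l^3 - 11*l^2 + 5*l - 4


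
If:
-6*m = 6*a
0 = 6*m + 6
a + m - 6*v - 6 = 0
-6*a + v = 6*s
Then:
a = 1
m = -1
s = -7/6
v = -1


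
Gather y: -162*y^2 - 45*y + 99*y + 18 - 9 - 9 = -162*y^2 + 54*y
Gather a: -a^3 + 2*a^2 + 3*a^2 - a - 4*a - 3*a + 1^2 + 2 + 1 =-a^3 + 5*a^2 - 8*a + 4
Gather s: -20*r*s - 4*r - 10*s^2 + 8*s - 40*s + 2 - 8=-4*r - 10*s^2 + s*(-20*r - 32) - 6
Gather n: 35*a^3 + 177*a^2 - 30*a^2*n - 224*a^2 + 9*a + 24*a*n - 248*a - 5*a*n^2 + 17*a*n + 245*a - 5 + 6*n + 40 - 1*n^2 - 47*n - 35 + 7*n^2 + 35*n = 35*a^3 - 47*a^2 + 6*a + n^2*(6 - 5*a) + n*(-30*a^2 + 41*a - 6)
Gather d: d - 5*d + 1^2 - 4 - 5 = -4*d - 8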